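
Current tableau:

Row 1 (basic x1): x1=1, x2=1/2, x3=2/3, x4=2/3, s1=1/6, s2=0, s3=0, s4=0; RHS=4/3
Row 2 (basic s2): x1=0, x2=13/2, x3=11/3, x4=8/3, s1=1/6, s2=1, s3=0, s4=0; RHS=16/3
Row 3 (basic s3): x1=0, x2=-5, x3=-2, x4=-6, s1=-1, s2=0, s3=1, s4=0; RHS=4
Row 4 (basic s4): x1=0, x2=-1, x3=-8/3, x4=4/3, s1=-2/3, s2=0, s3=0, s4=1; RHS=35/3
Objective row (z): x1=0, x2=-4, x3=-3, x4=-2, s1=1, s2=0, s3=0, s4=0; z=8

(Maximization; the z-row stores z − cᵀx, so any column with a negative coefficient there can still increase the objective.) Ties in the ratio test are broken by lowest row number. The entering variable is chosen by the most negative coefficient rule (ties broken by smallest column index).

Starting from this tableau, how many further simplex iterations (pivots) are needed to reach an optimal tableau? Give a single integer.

pivot: x2 in, s2 out → z = 440/39
pivot: x3 in, x2 out → z = 136/11
No improving column remains; optimal.

2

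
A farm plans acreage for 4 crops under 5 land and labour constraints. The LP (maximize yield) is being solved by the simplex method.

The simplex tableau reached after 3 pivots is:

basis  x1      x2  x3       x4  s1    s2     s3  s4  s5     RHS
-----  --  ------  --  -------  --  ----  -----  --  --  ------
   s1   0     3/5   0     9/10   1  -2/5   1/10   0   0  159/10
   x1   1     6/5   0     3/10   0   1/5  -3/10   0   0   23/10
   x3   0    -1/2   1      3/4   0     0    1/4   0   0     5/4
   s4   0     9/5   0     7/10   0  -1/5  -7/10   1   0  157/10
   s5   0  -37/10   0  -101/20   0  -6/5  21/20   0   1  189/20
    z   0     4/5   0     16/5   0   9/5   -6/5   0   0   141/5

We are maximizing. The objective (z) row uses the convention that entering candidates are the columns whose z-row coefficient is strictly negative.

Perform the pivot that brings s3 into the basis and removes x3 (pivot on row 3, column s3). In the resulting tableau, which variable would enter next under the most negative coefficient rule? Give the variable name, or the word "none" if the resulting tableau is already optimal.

Pivot element 1/4. New z-row = old z-row − (-6/5)·(row 3/(1/4)).
Updated z-row coefficients: x1: 0, x2: -8/5, x3: 24/5, x4: 34/5, s1: 0, s2: 9/5, s3: 0, s4: 0, s5: 0.
The most negative is -8/5 in column x2, so x2 would enter next.

x2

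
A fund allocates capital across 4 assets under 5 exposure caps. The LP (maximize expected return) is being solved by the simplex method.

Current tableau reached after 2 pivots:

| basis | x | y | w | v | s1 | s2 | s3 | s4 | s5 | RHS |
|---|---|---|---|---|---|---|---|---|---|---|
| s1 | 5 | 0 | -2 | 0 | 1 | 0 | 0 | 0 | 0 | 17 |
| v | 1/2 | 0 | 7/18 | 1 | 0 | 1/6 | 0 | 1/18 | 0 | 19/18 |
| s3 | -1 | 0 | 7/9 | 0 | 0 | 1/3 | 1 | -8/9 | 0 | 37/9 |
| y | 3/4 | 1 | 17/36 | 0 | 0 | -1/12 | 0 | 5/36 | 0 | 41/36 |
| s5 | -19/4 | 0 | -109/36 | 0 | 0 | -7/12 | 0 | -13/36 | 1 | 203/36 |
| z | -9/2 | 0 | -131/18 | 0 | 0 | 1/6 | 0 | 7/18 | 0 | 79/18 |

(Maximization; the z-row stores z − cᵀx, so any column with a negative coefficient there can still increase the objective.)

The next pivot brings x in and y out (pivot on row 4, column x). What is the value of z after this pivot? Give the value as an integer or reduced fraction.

101/9

Minimum ratio for x: (41/36)/(3/4) = 41/27.
z changes by −(z-row coeff of x)·ratio = −(-9/2)·(41/27) = 41/6.
New z = 79/18 + (41/6) = 101/9.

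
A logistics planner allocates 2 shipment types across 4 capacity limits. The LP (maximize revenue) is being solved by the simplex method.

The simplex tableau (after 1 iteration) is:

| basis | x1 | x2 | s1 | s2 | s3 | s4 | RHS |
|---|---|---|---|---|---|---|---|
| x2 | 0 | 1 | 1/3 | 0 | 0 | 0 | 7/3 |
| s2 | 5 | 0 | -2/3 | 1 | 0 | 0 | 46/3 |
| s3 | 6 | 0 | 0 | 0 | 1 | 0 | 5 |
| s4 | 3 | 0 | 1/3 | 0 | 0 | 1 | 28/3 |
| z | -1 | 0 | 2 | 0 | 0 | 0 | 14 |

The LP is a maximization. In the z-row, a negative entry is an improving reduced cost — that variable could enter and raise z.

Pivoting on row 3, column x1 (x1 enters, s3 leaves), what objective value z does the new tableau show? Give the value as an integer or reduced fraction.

Minimum ratio for x1: 5/6 = 5/6.
z changes by −(z-row coeff of x1)·ratio = −(-1)·(5/6) = 5/6.
New z = 14 + (5/6) = 89/6.

89/6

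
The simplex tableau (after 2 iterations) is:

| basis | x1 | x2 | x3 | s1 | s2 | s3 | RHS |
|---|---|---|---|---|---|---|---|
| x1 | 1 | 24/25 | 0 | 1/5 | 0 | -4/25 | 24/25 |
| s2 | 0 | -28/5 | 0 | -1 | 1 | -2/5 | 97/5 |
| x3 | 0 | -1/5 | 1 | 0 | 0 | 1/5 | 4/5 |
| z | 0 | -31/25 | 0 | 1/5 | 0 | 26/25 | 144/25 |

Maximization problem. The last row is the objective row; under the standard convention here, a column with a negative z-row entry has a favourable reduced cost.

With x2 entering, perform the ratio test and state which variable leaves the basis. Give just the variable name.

Ratios: row 1 (x1): (24/25)/(24/25) = 1; row 2 (s2): entry -28/5 ≤ 0, skip; row 3 (x3): entry -1/5 ≤ 0, skip.
Minimum ratio 1 is in the x1 row, so x1 leaves.

x1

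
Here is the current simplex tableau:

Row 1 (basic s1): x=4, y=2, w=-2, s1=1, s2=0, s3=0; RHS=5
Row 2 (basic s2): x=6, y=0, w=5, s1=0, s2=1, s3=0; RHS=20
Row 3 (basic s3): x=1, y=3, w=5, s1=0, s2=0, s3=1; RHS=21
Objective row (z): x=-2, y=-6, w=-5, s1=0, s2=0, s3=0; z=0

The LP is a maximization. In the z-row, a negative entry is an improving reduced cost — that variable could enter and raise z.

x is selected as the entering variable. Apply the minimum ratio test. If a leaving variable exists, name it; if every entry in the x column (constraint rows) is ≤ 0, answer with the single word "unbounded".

Ratios: row 1 (s1): 5/4 = 5/4; row 2 (s2): 20/6 = 10/3; row 3 (s3): 21/1 = 21.
Minimum ratio is in the s1 row, so s1 leaves.

s1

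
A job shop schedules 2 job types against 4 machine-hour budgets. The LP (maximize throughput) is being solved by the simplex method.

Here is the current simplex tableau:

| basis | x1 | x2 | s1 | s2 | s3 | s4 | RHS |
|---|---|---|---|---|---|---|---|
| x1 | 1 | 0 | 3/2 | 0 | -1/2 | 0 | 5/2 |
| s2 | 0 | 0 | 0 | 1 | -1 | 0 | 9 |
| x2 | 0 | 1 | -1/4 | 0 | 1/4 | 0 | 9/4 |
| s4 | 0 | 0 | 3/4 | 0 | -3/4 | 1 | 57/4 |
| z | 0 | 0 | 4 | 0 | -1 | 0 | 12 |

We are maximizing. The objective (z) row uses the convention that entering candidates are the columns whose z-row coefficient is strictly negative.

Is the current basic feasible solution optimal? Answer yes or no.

no

Column s3 has objective-row coefficient -1, which is negative; an improving pivot exists, so not yet optimal.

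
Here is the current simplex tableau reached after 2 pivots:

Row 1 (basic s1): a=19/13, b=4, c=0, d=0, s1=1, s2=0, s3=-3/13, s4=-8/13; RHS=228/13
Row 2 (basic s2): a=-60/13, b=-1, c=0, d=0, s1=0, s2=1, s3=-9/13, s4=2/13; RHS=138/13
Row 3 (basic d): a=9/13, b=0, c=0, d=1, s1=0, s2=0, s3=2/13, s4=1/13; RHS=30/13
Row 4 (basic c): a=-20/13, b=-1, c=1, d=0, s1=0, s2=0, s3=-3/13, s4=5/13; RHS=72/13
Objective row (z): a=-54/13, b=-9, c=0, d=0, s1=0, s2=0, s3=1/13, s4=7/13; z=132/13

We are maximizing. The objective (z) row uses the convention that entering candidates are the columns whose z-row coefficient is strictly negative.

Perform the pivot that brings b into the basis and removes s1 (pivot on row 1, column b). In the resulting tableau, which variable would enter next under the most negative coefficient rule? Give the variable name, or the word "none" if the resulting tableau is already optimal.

a

Pivot element 4. New z-row = old z-row − (-9)·(row 1/4).
Updated z-row coefficients: a: -45/52, b: 0, c: 0, d: 0, s1: 9/4, s2: 0, s3: -23/52, s4: -11/13.
The most negative is -45/52 in column a, so a would enter next.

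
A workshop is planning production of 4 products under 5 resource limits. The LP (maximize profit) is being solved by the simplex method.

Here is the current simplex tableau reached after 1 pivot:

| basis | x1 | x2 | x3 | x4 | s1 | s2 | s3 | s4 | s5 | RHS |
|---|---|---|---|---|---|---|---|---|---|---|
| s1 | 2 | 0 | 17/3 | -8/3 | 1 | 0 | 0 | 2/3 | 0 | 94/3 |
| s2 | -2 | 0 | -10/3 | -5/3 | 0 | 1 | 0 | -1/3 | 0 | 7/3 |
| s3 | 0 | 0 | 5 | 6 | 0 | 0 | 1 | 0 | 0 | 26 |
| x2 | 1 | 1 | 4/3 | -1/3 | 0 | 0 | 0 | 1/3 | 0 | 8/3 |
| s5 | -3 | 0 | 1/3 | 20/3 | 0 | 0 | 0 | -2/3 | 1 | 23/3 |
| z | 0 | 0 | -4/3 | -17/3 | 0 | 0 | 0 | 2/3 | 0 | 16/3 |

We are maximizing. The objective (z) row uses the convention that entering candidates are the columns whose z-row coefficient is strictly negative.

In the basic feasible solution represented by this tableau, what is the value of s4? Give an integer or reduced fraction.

s4 is nonbasic (not in the basis column), so its value in the current BFS is 0.

0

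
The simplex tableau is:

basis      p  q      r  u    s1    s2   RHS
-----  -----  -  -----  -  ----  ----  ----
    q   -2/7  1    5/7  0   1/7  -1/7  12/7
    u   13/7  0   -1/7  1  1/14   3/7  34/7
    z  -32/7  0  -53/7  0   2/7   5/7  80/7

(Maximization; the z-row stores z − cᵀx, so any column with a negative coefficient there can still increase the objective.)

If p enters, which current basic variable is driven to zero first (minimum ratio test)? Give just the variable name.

Ratios: row 1 (q): entry -2/7 ≤ 0, skip; row 2 (u): (34/7)/(13/7) = 34/13.
Minimum ratio 34/13 is in the u row, so u leaves.

u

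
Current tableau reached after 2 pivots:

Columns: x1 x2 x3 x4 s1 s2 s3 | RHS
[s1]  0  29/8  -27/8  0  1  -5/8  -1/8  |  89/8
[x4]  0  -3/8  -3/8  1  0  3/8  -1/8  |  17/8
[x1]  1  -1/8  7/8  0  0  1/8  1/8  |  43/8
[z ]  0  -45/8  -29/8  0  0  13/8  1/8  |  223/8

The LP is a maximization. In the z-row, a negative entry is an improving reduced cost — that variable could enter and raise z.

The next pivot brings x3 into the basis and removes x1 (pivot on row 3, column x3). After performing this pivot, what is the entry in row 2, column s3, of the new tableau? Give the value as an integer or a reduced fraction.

-1/14

Pivot element is row 3, column x3: 7/8.
Normalize row 3: new (row 3, s3) = (1/8)/(7/8) = 1/7.
row 2 ← row 2 − (-3/8)·(new row 3): -1/8 − (-3/8)·(1/7) = -1/14.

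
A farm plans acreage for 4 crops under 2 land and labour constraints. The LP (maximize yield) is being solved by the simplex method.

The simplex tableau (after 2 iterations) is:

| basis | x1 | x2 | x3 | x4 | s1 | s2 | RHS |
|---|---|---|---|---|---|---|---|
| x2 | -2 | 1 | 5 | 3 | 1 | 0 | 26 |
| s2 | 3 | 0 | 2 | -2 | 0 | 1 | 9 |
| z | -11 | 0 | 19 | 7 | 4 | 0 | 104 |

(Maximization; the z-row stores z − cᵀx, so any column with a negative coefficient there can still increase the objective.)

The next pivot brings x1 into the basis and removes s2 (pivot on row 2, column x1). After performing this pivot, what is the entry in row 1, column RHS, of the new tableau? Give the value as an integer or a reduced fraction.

32

Pivot element is row 2, column x1: 3.
Normalize row 2: new (row 2, RHS) = 9/3 = 3.
row 1 ← row 1 − (-2)·(new row 2): 26 − (-2)·3 = 32.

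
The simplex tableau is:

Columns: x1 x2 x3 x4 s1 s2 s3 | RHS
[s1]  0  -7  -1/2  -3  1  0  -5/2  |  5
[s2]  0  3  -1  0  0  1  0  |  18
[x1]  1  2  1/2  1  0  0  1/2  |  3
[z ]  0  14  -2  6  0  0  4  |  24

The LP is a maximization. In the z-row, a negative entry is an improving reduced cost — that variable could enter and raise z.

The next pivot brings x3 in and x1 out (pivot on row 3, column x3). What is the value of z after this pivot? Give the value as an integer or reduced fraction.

36

Minimum ratio for x3: 3/(1/2) = 6.
z changes by −(z-row coeff of x3)·ratio = −(-2)·6 = 12.
New z = 24 + 12 = 36.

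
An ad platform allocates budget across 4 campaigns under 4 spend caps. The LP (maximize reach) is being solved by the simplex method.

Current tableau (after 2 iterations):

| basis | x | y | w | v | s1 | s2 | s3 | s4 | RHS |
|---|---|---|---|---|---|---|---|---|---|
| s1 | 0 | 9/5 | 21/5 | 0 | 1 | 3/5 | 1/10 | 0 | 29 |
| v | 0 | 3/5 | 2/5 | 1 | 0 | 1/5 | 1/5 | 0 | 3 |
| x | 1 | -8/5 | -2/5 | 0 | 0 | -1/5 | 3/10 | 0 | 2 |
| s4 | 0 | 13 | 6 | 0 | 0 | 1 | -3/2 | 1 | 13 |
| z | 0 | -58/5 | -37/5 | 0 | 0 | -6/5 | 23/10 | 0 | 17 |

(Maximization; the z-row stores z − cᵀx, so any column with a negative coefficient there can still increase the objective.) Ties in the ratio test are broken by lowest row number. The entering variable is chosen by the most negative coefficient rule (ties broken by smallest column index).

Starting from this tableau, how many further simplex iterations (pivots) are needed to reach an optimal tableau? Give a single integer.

pivot: y in, s4 out → z = 143/5
pivot: w in, y out → z = 991/30
No improving column remains; optimal.

2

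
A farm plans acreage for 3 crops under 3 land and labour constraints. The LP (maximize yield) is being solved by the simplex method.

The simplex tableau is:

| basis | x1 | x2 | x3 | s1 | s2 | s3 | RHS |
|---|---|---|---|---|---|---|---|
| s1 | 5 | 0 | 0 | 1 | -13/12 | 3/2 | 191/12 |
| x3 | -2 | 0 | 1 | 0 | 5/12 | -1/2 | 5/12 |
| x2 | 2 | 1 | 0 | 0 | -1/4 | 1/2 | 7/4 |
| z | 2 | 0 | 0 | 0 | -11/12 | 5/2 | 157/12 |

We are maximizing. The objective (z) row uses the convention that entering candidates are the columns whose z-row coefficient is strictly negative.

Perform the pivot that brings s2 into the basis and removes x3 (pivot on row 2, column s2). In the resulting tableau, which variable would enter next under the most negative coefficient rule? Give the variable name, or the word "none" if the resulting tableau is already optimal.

Pivot element 5/12. New z-row = old z-row − (-11/12)·(row 2/(5/12)).
Updated z-row coefficients: x1: -12/5, x2: 0, x3: 11/5, s1: 0, s2: 0, s3: 7/5.
The most negative is -12/5 in column x1, so x1 would enter next.

x1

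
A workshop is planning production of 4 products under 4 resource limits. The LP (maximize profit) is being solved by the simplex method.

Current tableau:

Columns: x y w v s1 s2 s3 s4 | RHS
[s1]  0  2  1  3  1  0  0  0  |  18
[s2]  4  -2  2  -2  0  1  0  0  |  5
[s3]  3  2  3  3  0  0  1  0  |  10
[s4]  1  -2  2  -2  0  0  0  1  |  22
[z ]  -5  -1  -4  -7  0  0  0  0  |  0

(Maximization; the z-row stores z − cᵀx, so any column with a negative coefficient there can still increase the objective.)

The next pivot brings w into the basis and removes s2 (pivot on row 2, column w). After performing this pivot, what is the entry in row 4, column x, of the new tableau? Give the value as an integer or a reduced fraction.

-3

Pivot element is row 2, column w: 2.
Normalize row 2: new (row 2, x) = 4/2 = 2.
row 4 ← row 4 − 2·(new row 2): 1 − 2·2 = -3.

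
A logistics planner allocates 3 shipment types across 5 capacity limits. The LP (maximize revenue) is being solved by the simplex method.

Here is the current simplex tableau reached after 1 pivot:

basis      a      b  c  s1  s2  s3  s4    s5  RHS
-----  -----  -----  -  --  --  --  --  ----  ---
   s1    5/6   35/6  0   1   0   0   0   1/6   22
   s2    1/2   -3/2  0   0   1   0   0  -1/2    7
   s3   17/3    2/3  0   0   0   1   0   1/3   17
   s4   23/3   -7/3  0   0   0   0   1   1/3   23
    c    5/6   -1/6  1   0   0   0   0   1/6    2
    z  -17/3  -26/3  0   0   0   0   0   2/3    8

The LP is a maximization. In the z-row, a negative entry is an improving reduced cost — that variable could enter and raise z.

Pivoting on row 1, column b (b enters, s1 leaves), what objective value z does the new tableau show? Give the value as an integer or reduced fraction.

Minimum ratio for b: 22/(35/6) = 132/35.
z changes by −(z-row coeff of b)·ratio = −(-26/3)·(132/35) = 1144/35.
New z = 8 + (1144/35) = 1424/35.

1424/35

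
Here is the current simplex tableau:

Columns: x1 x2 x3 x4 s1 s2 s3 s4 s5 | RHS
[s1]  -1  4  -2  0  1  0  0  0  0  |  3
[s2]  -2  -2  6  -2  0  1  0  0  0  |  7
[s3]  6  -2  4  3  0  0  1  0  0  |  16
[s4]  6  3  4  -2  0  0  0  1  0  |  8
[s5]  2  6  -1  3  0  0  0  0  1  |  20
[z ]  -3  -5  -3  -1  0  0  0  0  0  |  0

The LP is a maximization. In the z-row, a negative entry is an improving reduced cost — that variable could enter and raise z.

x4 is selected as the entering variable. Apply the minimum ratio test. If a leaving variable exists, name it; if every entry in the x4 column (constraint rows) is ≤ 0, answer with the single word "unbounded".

s3

Ratios: row 1 (s1): entry 0 ≤ 0, skip; row 2 (s2): entry -2 ≤ 0, skip; row 3 (s3): 16/3 = 16/3; row 4 (s4): entry -2 ≤ 0, skip; row 5 (s5): 20/3 = 20/3.
Minimum ratio is in the s3 row, so s3 leaves.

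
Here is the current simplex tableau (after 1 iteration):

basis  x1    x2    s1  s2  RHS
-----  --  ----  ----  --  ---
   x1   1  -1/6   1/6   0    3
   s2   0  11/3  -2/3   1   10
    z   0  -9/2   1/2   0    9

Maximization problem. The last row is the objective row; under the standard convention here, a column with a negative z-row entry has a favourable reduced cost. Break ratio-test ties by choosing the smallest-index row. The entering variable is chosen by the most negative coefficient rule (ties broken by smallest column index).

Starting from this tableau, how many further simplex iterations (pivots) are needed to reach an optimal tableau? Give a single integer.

pivot: x2 in, s2 out → z = 234/11
pivot: s1 in, x1 out → z = 88/3
No improving column remains; optimal.

2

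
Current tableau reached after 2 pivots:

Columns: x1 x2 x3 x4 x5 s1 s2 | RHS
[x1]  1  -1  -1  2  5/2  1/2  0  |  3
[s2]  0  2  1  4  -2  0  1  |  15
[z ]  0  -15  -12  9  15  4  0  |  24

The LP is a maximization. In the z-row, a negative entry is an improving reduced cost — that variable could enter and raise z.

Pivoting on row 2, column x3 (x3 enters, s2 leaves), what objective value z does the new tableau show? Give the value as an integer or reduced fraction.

Minimum ratio for x3: 15/1 = 15.
z changes by −(z-row coeff of x3)·ratio = −(-12)·15 = 180.
New z = 24 + 180 = 204.

204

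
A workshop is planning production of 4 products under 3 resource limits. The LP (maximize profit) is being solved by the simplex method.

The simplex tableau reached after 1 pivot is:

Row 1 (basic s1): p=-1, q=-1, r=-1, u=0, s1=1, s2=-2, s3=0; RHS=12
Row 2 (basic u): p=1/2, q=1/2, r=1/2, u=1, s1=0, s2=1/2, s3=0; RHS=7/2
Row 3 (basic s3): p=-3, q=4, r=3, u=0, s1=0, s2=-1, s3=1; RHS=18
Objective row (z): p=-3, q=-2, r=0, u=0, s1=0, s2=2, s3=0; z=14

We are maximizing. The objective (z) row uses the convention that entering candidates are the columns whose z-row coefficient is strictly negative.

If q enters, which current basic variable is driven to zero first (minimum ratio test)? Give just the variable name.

Ratios: row 1 (s1): entry -1 ≤ 0, skip; row 2 (u): (7/2)/(1/2) = 7; row 3 (s3): 18/4 = 9/2.
Minimum ratio 9/2 is in the s3 row, so s3 leaves.

s3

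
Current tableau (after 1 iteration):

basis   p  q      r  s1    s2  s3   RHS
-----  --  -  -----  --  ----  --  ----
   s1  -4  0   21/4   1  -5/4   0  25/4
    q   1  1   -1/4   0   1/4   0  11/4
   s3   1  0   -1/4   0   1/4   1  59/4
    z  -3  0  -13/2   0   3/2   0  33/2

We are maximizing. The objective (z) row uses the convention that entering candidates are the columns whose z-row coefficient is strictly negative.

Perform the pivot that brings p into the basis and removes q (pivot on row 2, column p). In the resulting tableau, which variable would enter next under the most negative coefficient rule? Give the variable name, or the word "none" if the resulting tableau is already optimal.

r

Pivot element 1. New z-row = old z-row − (-3)·(row 2/1).
Updated z-row coefficients: p: 0, q: 3, r: -29/4, s1: 0, s2: 9/4, s3: 0.
The most negative is -29/4 in column r, so r would enter next.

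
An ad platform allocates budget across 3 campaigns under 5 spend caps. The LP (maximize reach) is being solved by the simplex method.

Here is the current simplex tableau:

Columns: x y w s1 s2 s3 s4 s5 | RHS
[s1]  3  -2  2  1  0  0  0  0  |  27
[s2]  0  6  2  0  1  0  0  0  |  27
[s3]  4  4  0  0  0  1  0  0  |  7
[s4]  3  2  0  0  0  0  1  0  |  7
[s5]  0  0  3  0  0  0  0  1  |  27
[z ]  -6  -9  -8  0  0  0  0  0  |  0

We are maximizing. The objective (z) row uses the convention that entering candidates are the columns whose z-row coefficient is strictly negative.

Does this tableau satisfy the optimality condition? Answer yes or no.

Column x has objective-row coefficient -6, which is negative; an improving pivot exists, so not yet optimal.

no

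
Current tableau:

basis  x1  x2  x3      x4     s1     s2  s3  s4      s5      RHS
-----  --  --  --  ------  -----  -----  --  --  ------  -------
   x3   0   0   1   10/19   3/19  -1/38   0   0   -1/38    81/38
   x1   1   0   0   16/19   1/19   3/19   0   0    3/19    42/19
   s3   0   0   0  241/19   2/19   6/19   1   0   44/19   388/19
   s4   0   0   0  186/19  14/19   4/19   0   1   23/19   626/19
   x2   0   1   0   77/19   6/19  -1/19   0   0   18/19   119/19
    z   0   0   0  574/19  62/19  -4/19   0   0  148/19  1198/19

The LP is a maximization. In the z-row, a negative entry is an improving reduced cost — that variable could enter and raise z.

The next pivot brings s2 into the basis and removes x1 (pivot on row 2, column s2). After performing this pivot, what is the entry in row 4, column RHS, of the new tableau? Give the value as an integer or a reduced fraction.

Pivot element is row 2, column s2: 3/19.
Normalize row 2: new (row 2, RHS) = (42/19)/(3/19) = 14.
row 4 ← row 4 − (4/19)·(new row 2): 626/19 − (4/19)·14 = 30.

30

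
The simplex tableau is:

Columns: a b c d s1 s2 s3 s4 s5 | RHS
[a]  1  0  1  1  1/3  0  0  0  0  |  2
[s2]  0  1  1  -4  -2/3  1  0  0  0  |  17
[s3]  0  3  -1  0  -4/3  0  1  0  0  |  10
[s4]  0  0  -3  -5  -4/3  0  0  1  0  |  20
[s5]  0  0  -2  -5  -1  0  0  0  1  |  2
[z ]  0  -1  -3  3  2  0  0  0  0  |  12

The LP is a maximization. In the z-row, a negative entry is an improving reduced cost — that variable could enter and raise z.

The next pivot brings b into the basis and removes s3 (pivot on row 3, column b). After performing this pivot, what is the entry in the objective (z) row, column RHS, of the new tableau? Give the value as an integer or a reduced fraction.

46/3

Pivot element is row 3, column b: 3.
Normalize row 3: new (row 3, RHS) = 10/3 = 10/3.
z-row ← z-row − (-1)·(new row 3): 12 − (-1)·(10/3) = 46/3.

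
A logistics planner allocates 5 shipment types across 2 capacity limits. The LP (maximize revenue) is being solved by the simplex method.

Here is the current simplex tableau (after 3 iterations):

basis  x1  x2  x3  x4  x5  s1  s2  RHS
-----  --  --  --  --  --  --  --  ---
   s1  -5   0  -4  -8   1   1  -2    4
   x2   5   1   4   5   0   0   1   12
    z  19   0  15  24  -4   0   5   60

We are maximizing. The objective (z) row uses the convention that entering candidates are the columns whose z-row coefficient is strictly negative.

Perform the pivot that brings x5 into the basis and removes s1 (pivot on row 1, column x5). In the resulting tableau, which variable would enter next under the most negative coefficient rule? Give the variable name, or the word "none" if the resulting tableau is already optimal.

Pivot element 1. New z-row = old z-row − (-4)·(row 1/1).
Updated z-row coefficients: x1: -1, x2: 0, x3: -1, x4: -8, x5: 0, s1: 4, s2: -3.
The most negative is -8 in column x4, so x4 would enter next.

x4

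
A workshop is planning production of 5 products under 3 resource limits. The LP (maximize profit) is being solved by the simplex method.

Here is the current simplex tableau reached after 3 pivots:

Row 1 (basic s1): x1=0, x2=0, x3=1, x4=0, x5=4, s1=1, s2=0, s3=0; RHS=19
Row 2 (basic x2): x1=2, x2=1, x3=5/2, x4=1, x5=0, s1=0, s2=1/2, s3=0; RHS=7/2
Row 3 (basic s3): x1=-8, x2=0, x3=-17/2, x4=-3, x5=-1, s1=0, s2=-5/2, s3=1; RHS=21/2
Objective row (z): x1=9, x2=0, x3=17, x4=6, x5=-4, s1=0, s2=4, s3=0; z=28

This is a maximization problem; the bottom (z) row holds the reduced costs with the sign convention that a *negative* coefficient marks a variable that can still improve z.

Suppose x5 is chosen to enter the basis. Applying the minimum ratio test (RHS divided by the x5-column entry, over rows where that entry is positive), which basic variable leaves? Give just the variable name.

Ratios: row 1 (s1): 19/4 = 19/4; row 2 (x2): entry 0 ≤ 0, skip; row 3 (s3): entry -1 ≤ 0, skip.
Minimum ratio 19/4 is in the s1 row, so s1 leaves.

s1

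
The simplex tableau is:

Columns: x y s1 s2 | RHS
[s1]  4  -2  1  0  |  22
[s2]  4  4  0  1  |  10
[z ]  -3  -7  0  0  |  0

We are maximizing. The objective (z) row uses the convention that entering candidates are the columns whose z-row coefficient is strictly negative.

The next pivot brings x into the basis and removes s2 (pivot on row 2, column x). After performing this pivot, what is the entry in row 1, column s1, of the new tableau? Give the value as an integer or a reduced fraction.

Pivot element is row 2, column x: 4.
Normalize row 2: new (row 2, s1) = 0/4 = 0.
row 1 ← row 1 − 4·(new row 2): 1 − 4·0 = 1.

1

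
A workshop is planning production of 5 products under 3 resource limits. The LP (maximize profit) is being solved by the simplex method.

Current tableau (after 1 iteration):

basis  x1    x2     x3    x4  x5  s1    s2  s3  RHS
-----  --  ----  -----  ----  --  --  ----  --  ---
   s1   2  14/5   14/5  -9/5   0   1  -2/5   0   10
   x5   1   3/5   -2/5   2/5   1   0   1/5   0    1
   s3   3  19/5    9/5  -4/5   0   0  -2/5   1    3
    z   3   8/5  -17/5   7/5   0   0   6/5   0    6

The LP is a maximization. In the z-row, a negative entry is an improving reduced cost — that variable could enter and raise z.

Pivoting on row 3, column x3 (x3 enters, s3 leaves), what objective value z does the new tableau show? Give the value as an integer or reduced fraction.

35/3

Minimum ratio for x3: 3/(9/5) = 5/3.
z changes by −(z-row coeff of x3)·ratio = −(-17/5)·(5/3) = 17/3.
New z = 6 + (17/3) = 35/3.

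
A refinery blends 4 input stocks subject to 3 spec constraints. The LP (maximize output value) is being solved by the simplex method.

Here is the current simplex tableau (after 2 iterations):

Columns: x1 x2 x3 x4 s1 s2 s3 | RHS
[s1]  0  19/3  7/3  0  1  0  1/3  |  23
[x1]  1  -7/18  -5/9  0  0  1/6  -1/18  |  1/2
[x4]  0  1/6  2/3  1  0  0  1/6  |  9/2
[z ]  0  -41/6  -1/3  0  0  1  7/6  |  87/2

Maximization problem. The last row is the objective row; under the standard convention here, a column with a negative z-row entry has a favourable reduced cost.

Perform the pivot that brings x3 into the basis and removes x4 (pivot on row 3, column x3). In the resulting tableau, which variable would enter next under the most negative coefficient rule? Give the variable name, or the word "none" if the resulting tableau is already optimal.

Pivot element 2/3. New z-row = old z-row − (-1/3)·(row 3/(2/3)).
Updated z-row coefficients: x1: 0, x2: -27/4, x3: 0, x4: 1/2, s1: 0, s2: 1, s3: 5/4.
The most negative is -27/4 in column x2, so x2 would enter next.

x2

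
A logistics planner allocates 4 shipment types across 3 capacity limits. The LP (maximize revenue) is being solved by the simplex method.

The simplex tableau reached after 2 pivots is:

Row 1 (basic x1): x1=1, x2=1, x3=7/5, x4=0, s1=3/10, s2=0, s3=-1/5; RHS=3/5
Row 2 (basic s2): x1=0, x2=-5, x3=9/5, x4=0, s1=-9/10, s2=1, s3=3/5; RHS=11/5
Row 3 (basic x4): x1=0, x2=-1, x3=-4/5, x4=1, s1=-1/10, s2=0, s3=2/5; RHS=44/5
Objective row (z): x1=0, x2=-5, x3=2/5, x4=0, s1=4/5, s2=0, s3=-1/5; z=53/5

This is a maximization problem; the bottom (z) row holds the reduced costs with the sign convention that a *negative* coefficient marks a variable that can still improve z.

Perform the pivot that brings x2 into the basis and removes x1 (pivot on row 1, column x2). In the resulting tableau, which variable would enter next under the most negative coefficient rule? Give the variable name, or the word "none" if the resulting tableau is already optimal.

s3

Pivot element 1. New z-row = old z-row − (-5)·(row 1/1).
Updated z-row coefficients: x1: 5, x2: 0, x3: 37/5, x4: 0, s1: 23/10, s2: 0, s3: -6/5.
The most negative is -6/5 in column s3, so s3 would enter next.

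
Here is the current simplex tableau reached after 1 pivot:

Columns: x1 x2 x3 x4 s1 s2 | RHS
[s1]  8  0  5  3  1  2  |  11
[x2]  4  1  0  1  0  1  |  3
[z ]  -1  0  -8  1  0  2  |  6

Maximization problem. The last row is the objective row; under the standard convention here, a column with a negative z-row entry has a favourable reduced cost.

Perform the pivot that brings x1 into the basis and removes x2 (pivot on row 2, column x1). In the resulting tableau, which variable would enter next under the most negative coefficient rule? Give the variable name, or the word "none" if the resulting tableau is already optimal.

Pivot element 4. New z-row = old z-row − (-1)·(row 2/4).
Updated z-row coefficients: x1: 0, x2: 1/4, x3: -8, x4: 5/4, s1: 0, s2: 9/4.
The most negative is -8 in column x3, so x3 would enter next.

x3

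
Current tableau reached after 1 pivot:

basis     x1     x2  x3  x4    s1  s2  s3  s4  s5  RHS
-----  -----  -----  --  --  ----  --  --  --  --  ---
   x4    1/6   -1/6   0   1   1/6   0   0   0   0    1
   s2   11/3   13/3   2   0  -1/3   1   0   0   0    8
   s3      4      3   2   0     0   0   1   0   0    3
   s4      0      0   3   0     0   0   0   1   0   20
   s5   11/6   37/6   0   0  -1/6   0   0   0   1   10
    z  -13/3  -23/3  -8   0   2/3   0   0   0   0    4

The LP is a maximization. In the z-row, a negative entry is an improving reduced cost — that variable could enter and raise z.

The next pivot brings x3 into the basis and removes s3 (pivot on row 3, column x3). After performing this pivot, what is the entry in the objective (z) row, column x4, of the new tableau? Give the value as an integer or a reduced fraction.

0

Pivot element is row 3, column x3: 2.
Normalize row 3: new (row 3, x4) = 0/2 = 0.
z-row ← z-row − (-8)·(new row 3): 0 − (-8)·0 = 0.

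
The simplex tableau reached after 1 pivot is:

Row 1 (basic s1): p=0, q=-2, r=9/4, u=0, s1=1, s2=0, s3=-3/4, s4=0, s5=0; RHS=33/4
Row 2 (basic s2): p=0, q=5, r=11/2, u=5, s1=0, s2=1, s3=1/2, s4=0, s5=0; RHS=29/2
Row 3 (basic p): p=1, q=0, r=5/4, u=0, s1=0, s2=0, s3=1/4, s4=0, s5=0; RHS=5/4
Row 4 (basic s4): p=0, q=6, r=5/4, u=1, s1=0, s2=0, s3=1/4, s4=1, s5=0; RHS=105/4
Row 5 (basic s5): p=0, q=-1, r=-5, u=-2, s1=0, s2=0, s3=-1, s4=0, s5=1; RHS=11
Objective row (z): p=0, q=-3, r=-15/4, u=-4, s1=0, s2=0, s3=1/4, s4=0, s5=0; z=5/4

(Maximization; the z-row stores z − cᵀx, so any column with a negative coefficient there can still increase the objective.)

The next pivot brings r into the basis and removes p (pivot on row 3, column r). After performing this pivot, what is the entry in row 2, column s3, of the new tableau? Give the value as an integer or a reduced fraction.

Pivot element is row 3, column r: 5/4.
Normalize row 3: new (row 3, s3) = (1/4)/(5/4) = 1/5.
row 2 ← row 2 − (11/2)·(new row 3): 1/2 − (11/2)·(1/5) = -3/5.

-3/5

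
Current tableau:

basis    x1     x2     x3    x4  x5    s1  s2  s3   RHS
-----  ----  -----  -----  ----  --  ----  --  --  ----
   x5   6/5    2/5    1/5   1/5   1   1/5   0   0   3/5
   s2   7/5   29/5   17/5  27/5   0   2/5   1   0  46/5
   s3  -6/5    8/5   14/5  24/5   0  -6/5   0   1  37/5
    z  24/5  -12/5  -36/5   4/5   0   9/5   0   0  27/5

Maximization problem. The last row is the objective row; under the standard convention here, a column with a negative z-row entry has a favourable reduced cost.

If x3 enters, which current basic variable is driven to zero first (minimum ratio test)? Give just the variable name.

Ratios: row 1 (x5): (3/5)/(1/5) = 3; row 2 (s2): (46/5)/(17/5) = 46/17; row 3 (s3): (37/5)/(14/5) = 37/14.
Minimum ratio 37/14 is in the s3 row, so s3 leaves.

s3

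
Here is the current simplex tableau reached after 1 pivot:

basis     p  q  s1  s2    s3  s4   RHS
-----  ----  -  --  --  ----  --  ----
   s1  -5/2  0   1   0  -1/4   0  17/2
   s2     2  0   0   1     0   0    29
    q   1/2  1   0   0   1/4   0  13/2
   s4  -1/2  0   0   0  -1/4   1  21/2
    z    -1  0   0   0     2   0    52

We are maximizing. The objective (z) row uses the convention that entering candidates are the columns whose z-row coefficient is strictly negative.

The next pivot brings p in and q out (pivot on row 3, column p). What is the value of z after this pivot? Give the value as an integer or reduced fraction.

65

Minimum ratio for p: (13/2)/(1/2) = 13.
z changes by −(z-row coeff of p)·ratio = −(-1)·13 = 13.
New z = 52 + 13 = 65.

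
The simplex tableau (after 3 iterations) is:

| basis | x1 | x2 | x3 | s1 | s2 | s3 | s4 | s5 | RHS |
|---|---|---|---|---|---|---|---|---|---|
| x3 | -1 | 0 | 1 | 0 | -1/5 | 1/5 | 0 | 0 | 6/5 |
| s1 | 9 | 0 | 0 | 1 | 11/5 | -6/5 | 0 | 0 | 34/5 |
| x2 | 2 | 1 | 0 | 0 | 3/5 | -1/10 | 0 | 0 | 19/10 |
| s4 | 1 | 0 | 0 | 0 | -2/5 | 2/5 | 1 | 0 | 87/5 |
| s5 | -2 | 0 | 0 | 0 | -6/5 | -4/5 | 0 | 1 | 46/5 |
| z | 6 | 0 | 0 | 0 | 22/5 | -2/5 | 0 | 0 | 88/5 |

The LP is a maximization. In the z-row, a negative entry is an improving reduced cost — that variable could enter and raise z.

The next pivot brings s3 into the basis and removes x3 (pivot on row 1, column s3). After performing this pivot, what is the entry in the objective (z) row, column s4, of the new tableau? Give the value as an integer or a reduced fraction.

Pivot element is row 1, column s3: 1/5.
Normalize row 1: new (row 1, s4) = 0/(1/5) = 0.
z-row ← z-row − (-2/5)·(new row 1): 0 − (-2/5)·0 = 0.

0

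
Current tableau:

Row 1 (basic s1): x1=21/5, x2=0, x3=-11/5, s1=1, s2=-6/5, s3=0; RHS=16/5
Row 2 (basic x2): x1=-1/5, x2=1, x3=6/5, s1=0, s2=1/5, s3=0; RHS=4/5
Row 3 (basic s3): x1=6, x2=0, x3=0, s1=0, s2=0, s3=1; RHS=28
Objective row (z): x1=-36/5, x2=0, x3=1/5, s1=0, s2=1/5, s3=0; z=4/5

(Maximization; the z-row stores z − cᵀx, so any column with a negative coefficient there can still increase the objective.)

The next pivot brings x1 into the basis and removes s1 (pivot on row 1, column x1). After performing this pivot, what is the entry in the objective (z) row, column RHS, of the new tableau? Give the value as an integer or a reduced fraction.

Pivot element is row 1, column x1: 21/5.
Normalize row 1: new (row 1, RHS) = (16/5)/(21/5) = 16/21.
z-row ← z-row − (-36/5)·(new row 1): 4/5 − (-36/5)·(16/21) = 44/7.

44/7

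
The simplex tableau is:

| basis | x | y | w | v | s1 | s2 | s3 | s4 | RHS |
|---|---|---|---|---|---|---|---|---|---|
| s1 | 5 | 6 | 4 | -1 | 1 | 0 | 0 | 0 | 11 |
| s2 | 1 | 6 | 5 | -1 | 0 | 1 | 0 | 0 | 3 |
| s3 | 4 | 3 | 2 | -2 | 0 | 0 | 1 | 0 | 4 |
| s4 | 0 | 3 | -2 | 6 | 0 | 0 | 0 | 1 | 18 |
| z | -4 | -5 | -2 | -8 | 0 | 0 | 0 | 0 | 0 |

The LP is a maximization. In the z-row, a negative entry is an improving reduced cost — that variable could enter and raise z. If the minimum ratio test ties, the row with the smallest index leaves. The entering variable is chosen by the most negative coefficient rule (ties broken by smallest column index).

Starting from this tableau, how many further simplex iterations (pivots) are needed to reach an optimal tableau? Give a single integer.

3

pivot: v in, s4 out → z = 24
pivot: w in, s2 out → z = 30
pivot: x in, s1 out → z = 2160/59
No improving column remains; optimal.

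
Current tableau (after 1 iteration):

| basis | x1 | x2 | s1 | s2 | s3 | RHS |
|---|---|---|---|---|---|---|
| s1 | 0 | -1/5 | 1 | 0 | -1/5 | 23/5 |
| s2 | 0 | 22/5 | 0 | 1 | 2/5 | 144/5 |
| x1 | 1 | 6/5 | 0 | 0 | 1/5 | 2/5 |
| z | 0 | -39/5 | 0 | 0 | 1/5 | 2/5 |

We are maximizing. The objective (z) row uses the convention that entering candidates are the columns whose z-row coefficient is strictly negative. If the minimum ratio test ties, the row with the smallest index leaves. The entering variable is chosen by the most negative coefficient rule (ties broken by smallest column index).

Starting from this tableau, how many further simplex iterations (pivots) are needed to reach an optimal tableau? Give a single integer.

1

pivot: x2 in, x1 out → z = 3
No improving column remains; optimal.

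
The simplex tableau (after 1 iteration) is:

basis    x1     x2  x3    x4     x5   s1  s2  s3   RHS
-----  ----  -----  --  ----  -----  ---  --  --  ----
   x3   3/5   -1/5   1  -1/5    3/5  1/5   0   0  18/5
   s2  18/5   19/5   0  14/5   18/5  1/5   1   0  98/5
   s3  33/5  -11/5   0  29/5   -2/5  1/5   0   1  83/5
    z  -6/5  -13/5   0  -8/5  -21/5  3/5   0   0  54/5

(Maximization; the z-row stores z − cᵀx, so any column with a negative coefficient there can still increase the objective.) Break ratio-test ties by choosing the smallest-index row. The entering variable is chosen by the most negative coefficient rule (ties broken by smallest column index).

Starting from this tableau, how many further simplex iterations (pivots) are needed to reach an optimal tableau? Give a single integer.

pivot: x5 in, s2 out → z = 101/3
No improving column remains; optimal.

1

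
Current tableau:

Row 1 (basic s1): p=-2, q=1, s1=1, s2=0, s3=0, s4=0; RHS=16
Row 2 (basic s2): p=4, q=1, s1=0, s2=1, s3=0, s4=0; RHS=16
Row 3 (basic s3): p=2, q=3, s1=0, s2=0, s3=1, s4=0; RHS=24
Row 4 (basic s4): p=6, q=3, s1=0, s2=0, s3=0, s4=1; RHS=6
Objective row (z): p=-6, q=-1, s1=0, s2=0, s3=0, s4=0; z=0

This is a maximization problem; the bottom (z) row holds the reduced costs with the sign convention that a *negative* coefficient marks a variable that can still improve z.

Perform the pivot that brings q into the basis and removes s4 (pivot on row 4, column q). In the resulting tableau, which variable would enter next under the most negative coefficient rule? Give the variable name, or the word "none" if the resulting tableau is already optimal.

Pivot element 3. New z-row = old z-row − (-1)·(row 4/3).
Updated z-row coefficients: p: -4, q: 0, s1: 0, s2: 0, s3: 0, s4: 1/3.
The most negative is -4 in column p, so p would enter next.

p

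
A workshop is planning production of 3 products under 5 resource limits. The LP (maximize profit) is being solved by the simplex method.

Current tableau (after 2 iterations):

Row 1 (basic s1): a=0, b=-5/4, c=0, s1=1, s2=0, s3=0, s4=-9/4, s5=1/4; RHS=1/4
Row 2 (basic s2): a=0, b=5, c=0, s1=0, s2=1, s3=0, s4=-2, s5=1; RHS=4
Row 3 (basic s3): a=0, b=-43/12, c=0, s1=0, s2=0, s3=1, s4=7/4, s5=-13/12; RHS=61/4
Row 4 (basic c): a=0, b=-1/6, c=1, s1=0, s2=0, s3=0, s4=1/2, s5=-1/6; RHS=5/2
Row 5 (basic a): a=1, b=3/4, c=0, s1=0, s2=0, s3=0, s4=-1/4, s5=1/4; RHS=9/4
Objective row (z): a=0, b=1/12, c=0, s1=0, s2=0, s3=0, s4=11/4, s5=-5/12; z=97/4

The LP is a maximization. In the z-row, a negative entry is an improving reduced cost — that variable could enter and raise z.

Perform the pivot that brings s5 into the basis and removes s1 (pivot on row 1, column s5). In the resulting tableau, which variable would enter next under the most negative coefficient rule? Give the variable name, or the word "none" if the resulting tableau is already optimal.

b

Pivot element 1/4. New z-row = old z-row − (-5/12)·(row 1/(1/4)).
Updated z-row coefficients: a: 0, b: -2, c: 0, s1: 5/3, s2: 0, s3: 0, s4: -1, s5: 0.
The most negative is -2 in column b, so b would enter next.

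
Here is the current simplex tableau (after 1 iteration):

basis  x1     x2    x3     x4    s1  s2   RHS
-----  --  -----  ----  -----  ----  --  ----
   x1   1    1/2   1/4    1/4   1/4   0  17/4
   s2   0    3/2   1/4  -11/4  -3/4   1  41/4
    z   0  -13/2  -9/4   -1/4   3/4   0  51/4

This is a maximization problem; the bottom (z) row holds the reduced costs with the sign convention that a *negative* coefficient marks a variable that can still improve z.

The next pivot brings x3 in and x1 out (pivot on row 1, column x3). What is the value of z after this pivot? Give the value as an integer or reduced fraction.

Minimum ratio for x3: (17/4)/(1/4) = 17.
z changes by −(z-row coeff of x3)·ratio = −(-9/4)·17 = 153/4.
New z = 51/4 + (153/4) = 51.

51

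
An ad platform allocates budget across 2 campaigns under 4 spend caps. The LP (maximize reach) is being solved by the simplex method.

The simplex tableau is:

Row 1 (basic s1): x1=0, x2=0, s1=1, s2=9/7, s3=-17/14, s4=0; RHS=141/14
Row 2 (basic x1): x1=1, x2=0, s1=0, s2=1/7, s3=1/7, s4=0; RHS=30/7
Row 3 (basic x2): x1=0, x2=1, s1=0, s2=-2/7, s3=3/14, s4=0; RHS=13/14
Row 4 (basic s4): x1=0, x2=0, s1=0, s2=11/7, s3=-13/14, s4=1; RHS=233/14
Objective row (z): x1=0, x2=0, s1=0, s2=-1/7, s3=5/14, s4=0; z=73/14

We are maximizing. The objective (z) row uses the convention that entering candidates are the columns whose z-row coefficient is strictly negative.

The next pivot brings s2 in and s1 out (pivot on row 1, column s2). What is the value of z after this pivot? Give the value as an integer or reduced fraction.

Minimum ratio for s2: (141/14)/(9/7) = 47/6.
z changes by −(z-row coeff of s2)·ratio = −(-1/7)·(47/6) = 47/42.
New z = 73/14 + (47/42) = 19/3.

19/3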